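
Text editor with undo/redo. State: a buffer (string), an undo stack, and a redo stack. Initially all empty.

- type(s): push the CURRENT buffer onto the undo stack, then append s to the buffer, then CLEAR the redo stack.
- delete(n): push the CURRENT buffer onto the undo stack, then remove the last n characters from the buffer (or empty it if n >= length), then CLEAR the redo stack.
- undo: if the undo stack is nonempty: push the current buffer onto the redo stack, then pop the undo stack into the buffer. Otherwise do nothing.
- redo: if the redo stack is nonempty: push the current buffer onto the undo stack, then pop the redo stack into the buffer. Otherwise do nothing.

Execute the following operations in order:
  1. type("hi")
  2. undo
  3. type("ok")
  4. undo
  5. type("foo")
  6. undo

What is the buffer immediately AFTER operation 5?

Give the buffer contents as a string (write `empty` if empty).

After op 1 (type): buf='hi' undo_depth=1 redo_depth=0
After op 2 (undo): buf='(empty)' undo_depth=0 redo_depth=1
After op 3 (type): buf='ok' undo_depth=1 redo_depth=0
After op 4 (undo): buf='(empty)' undo_depth=0 redo_depth=1
After op 5 (type): buf='foo' undo_depth=1 redo_depth=0

Answer: foo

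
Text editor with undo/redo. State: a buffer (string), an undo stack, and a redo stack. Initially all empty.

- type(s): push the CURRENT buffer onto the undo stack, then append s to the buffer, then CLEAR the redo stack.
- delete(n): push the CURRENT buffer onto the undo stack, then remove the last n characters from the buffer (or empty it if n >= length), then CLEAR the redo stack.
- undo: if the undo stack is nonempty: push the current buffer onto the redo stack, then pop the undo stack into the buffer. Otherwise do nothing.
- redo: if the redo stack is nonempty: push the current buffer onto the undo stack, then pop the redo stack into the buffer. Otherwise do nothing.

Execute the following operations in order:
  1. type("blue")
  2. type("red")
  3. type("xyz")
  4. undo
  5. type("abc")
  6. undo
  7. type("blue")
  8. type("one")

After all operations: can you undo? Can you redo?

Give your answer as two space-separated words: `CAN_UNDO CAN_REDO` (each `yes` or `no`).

After op 1 (type): buf='blue' undo_depth=1 redo_depth=0
After op 2 (type): buf='bluered' undo_depth=2 redo_depth=0
After op 3 (type): buf='blueredxyz' undo_depth=3 redo_depth=0
After op 4 (undo): buf='bluered' undo_depth=2 redo_depth=1
After op 5 (type): buf='blueredabc' undo_depth=3 redo_depth=0
After op 6 (undo): buf='bluered' undo_depth=2 redo_depth=1
After op 7 (type): buf='blueredblue' undo_depth=3 redo_depth=0
After op 8 (type): buf='blueredblueone' undo_depth=4 redo_depth=0

Answer: yes no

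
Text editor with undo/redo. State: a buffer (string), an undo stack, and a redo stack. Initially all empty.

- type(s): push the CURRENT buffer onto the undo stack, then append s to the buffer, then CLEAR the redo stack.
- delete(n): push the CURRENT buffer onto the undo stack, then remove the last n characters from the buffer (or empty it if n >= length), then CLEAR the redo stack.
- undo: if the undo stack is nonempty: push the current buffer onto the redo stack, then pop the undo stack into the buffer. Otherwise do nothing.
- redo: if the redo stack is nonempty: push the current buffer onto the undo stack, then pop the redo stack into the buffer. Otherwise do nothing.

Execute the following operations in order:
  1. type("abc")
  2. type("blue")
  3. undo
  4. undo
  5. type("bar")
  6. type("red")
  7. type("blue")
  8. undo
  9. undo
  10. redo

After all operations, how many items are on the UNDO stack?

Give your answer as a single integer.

After op 1 (type): buf='abc' undo_depth=1 redo_depth=0
After op 2 (type): buf='abcblue' undo_depth=2 redo_depth=0
After op 3 (undo): buf='abc' undo_depth=1 redo_depth=1
After op 4 (undo): buf='(empty)' undo_depth=0 redo_depth=2
After op 5 (type): buf='bar' undo_depth=1 redo_depth=0
After op 6 (type): buf='barred' undo_depth=2 redo_depth=0
After op 7 (type): buf='barredblue' undo_depth=3 redo_depth=0
After op 8 (undo): buf='barred' undo_depth=2 redo_depth=1
After op 9 (undo): buf='bar' undo_depth=1 redo_depth=2
After op 10 (redo): buf='barred' undo_depth=2 redo_depth=1

Answer: 2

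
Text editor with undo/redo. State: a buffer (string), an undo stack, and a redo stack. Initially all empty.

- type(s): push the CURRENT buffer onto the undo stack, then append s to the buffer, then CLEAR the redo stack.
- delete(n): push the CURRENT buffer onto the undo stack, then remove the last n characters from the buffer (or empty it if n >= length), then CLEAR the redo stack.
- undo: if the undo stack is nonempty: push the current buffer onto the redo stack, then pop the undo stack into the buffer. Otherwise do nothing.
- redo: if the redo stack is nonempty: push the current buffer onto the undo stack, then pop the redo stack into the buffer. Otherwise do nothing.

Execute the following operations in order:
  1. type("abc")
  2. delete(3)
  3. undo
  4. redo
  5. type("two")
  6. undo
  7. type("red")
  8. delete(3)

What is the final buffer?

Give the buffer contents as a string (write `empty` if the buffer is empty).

After op 1 (type): buf='abc' undo_depth=1 redo_depth=0
After op 2 (delete): buf='(empty)' undo_depth=2 redo_depth=0
After op 3 (undo): buf='abc' undo_depth=1 redo_depth=1
After op 4 (redo): buf='(empty)' undo_depth=2 redo_depth=0
After op 5 (type): buf='two' undo_depth=3 redo_depth=0
After op 6 (undo): buf='(empty)' undo_depth=2 redo_depth=1
After op 7 (type): buf='red' undo_depth=3 redo_depth=0
After op 8 (delete): buf='(empty)' undo_depth=4 redo_depth=0

Answer: empty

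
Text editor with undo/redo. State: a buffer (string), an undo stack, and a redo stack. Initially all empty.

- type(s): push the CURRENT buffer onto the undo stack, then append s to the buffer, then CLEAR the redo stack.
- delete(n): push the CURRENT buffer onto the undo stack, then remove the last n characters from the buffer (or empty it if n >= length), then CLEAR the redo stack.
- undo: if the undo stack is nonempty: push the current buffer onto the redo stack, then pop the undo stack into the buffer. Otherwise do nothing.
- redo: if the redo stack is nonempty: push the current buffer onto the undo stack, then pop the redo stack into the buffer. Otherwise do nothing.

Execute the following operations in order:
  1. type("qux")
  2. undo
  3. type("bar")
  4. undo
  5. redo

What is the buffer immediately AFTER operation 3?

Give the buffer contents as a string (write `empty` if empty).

Answer: bar

Derivation:
After op 1 (type): buf='qux' undo_depth=1 redo_depth=0
After op 2 (undo): buf='(empty)' undo_depth=0 redo_depth=1
After op 3 (type): buf='bar' undo_depth=1 redo_depth=0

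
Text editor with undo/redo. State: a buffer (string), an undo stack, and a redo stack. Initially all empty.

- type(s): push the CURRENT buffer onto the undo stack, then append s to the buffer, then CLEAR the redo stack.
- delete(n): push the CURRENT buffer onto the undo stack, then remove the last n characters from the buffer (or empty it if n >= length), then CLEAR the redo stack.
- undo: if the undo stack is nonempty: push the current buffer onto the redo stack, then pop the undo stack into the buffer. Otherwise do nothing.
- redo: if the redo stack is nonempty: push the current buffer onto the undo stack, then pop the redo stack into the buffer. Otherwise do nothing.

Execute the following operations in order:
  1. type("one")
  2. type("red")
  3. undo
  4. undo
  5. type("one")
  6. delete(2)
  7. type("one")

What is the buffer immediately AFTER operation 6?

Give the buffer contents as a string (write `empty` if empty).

Answer: o

Derivation:
After op 1 (type): buf='one' undo_depth=1 redo_depth=0
After op 2 (type): buf='onered' undo_depth=2 redo_depth=0
After op 3 (undo): buf='one' undo_depth=1 redo_depth=1
After op 4 (undo): buf='(empty)' undo_depth=0 redo_depth=2
After op 5 (type): buf='one' undo_depth=1 redo_depth=0
After op 6 (delete): buf='o' undo_depth=2 redo_depth=0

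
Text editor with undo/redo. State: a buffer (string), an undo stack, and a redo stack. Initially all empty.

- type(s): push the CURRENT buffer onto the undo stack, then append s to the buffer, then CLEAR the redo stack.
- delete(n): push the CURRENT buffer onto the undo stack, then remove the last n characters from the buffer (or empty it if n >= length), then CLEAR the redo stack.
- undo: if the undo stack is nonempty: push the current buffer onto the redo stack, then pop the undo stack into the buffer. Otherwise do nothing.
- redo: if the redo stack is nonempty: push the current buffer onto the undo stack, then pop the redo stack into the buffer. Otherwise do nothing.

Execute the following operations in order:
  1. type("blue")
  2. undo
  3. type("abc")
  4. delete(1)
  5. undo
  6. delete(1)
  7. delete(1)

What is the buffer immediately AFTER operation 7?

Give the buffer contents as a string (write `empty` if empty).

Answer: a

Derivation:
After op 1 (type): buf='blue' undo_depth=1 redo_depth=0
After op 2 (undo): buf='(empty)' undo_depth=0 redo_depth=1
After op 3 (type): buf='abc' undo_depth=1 redo_depth=0
After op 4 (delete): buf='ab' undo_depth=2 redo_depth=0
After op 5 (undo): buf='abc' undo_depth=1 redo_depth=1
After op 6 (delete): buf='ab' undo_depth=2 redo_depth=0
After op 7 (delete): buf='a' undo_depth=3 redo_depth=0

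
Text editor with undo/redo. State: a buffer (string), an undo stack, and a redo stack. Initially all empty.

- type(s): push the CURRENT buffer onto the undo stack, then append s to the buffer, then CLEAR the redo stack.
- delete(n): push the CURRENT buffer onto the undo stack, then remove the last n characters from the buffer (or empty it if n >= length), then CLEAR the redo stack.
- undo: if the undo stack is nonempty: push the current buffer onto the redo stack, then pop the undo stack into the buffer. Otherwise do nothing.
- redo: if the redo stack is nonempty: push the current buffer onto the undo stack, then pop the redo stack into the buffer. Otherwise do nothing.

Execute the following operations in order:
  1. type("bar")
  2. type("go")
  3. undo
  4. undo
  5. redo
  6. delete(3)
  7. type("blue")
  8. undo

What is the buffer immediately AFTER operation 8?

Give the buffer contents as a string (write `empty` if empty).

Answer: empty

Derivation:
After op 1 (type): buf='bar' undo_depth=1 redo_depth=0
After op 2 (type): buf='bargo' undo_depth=2 redo_depth=0
After op 3 (undo): buf='bar' undo_depth=1 redo_depth=1
After op 4 (undo): buf='(empty)' undo_depth=0 redo_depth=2
After op 5 (redo): buf='bar' undo_depth=1 redo_depth=1
After op 6 (delete): buf='(empty)' undo_depth=2 redo_depth=0
After op 7 (type): buf='blue' undo_depth=3 redo_depth=0
After op 8 (undo): buf='(empty)' undo_depth=2 redo_depth=1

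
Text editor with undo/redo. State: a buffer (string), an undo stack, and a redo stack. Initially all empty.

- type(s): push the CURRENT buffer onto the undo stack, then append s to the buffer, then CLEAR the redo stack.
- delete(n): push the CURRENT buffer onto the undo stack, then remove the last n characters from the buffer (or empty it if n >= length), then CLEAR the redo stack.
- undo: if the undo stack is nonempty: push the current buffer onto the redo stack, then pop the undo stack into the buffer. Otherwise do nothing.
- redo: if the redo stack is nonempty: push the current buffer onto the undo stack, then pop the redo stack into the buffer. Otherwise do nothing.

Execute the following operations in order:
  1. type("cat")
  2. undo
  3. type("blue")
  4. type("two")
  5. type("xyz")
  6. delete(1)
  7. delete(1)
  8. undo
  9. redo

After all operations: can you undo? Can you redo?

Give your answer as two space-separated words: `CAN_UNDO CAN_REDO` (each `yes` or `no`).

After op 1 (type): buf='cat' undo_depth=1 redo_depth=0
After op 2 (undo): buf='(empty)' undo_depth=0 redo_depth=1
After op 3 (type): buf='blue' undo_depth=1 redo_depth=0
After op 4 (type): buf='bluetwo' undo_depth=2 redo_depth=0
After op 5 (type): buf='bluetwoxyz' undo_depth=3 redo_depth=0
After op 6 (delete): buf='bluetwoxy' undo_depth=4 redo_depth=0
After op 7 (delete): buf='bluetwox' undo_depth=5 redo_depth=0
After op 8 (undo): buf='bluetwoxy' undo_depth=4 redo_depth=1
After op 9 (redo): buf='bluetwox' undo_depth=5 redo_depth=0

Answer: yes no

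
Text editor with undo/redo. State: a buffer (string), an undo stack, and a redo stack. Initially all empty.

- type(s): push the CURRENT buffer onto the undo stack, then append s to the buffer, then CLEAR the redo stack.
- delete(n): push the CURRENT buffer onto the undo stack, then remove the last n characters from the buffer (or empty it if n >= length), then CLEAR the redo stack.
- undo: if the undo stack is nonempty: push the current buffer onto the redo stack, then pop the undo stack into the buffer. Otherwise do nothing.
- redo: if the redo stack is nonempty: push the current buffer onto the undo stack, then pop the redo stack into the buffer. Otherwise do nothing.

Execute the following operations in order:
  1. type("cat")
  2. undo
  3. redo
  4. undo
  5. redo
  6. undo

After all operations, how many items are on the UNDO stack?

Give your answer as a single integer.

After op 1 (type): buf='cat' undo_depth=1 redo_depth=0
After op 2 (undo): buf='(empty)' undo_depth=0 redo_depth=1
After op 3 (redo): buf='cat' undo_depth=1 redo_depth=0
After op 4 (undo): buf='(empty)' undo_depth=0 redo_depth=1
After op 5 (redo): buf='cat' undo_depth=1 redo_depth=0
After op 6 (undo): buf='(empty)' undo_depth=0 redo_depth=1

Answer: 0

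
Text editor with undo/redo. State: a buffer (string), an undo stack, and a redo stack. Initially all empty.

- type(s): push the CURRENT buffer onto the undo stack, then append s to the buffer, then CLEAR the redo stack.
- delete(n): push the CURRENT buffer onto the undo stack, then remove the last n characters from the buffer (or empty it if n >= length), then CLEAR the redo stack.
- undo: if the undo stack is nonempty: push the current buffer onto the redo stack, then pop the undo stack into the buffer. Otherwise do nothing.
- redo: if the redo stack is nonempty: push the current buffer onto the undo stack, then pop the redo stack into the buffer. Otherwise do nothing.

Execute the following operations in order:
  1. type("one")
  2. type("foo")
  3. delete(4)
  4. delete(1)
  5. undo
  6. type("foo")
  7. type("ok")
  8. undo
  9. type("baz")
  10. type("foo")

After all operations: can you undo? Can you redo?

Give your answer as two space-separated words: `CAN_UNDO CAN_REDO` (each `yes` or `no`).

Answer: yes no

Derivation:
After op 1 (type): buf='one' undo_depth=1 redo_depth=0
After op 2 (type): buf='onefoo' undo_depth=2 redo_depth=0
After op 3 (delete): buf='on' undo_depth=3 redo_depth=0
After op 4 (delete): buf='o' undo_depth=4 redo_depth=0
After op 5 (undo): buf='on' undo_depth=3 redo_depth=1
After op 6 (type): buf='onfoo' undo_depth=4 redo_depth=0
After op 7 (type): buf='onfoook' undo_depth=5 redo_depth=0
After op 8 (undo): buf='onfoo' undo_depth=4 redo_depth=1
After op 9 (type): buf='onfoobaz' undo_depth=5 redo_depth=0
After op 10 (type): buf='onfoobazfoo' undo_depth=6 redo_depth=0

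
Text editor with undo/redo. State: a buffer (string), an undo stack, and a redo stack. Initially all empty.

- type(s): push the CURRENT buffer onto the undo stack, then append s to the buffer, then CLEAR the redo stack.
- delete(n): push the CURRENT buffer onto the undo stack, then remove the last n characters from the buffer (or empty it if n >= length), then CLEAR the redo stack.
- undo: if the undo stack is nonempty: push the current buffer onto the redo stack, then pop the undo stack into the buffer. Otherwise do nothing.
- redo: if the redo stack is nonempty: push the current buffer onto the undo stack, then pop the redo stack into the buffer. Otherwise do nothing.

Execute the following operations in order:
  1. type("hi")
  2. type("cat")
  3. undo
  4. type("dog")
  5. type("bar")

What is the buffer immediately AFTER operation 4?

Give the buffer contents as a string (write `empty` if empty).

Answer: hidog

Derivation:
After op 1 (type): buf='hi' undo_depth=1 redo_depth=0
After op 2 (type): buf='hicat' undo_depth=2 redo_depth=0
After op 3 (undo): buf='hi' undo_depth=1 redo_depth=1
After op 4 (type): buf='hidog' undo_depth=2 redo_depth=0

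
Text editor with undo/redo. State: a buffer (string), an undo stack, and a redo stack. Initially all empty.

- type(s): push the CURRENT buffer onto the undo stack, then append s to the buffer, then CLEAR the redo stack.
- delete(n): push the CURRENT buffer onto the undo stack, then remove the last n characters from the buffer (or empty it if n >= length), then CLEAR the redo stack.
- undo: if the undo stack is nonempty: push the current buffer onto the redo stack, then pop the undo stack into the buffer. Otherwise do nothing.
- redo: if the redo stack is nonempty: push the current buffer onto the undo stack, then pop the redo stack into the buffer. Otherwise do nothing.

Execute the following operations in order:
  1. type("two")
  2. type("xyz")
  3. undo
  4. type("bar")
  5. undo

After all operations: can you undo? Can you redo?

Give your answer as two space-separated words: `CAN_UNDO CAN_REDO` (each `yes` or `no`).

After op 1 (type): buf='two' undo_depth=1 redo_depth=0
After op 2 (type): buf='twoxyz' undo_depth=2 redo_depth=0
After op 3 (undo): buf='two' undo_depth=1 redo_depth=1
After op 4 (type): buf='twobar' undo_depth=2 redo_depth=0
After op 5 (undo): buf='two' undo_depth=1 redo_depth=1

Answer: yes yes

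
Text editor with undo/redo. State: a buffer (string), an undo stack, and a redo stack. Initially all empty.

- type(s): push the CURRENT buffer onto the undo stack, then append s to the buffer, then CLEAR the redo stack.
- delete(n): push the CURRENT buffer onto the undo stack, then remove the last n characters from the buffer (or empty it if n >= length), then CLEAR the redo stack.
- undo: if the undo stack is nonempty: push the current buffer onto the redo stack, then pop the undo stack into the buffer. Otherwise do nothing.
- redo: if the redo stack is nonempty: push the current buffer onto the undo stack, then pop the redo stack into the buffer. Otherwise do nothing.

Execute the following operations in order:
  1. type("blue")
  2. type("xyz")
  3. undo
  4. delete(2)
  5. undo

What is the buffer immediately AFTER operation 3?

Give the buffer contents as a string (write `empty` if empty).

After op 1 (type): buf='blue' undo_depth=1 redo_depth=0
After op 2 (type): buf='bluexyz' undo_depth=2 redo_depth=0
After op 3 (undo): buf='blue' undo_depth=1 redo_depth=1

Answer: blue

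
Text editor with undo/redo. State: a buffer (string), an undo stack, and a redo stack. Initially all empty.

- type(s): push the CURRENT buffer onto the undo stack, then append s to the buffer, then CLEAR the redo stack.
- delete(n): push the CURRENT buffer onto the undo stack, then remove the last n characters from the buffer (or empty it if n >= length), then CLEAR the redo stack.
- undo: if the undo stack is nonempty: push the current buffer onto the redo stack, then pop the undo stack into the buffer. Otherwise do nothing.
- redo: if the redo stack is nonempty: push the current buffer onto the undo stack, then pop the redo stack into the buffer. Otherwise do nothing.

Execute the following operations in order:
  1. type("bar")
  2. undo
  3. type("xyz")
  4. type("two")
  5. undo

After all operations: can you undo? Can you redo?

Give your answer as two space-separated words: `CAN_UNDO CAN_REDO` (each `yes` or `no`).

Answer: yes yes

Derivation:
After op 1 (type): buf='bar' undo_depth=1 redo_depth=0
After op 2 (undo): buf='(empty)' undo_depth=0 redo_depth=1
After op 3 (type): buf='xyz' undo_depth=1 redo_depth=0
After op 4 (type): buf='xyztwo' undo_depth=2 redo_depth=0
After op 5 (undo): buf='xyz' undo_depth=1 redo_depth=1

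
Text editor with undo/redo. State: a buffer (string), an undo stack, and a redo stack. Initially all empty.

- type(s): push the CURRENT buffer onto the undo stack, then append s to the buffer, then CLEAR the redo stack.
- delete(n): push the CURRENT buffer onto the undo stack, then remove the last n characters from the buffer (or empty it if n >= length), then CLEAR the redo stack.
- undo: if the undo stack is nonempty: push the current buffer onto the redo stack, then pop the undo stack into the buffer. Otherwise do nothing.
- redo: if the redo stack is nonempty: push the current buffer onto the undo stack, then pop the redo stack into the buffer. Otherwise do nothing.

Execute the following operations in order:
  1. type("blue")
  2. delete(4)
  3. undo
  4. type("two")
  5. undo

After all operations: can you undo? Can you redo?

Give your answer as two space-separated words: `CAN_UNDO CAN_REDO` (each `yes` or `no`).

Answer: yes yes

Derivation:
After op 1 (type): buf='blue' undo_depth=1 redo_depth=0
After op 2 (delete): buf='(empty)' undo_depth=2 redo_depth=0
After op 3 (undo): buf='blue' undo_depth=1 redo_depth=1
After op 4 (type): buf='bluetwo' undo_depth=2 redo_depth=0
After op 5 (undo): buf='blue' undo_depth=1 redo_depth=1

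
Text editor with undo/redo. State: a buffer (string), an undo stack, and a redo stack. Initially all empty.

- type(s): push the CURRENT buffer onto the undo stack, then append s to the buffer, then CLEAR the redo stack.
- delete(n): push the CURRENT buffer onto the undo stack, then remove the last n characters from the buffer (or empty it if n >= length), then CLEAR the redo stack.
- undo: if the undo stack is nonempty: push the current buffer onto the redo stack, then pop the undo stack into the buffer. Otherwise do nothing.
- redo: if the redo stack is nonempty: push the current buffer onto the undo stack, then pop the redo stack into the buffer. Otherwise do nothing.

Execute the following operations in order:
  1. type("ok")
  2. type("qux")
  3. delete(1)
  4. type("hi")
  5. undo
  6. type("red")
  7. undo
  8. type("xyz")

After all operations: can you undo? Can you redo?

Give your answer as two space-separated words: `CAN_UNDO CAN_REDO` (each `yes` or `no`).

After op 1 (type): buf='ok' undo_depth=1 redo_depth=0
After op 2 (type): buf='okqux' undo_depth=2 redo_depth=0
After op 3 (delete): buf='okqu' undo_depth=3 redo_depth=0
After op 4 (type): buf='okquhi' undo_depth=4 redo_depth=0
After op 5 (undo): buf='okqu' undo_depth=3 redo_depth=1
After op 6 (type): buf='okqured' undo_depth=4 redo_depth=0
After op 7 (undo): buf='okqu' undo_depth=3 redo_depth=1
After op 8 (type): buf='okquxyz' undo_depth=4 redo_depth=0

Answer: yes no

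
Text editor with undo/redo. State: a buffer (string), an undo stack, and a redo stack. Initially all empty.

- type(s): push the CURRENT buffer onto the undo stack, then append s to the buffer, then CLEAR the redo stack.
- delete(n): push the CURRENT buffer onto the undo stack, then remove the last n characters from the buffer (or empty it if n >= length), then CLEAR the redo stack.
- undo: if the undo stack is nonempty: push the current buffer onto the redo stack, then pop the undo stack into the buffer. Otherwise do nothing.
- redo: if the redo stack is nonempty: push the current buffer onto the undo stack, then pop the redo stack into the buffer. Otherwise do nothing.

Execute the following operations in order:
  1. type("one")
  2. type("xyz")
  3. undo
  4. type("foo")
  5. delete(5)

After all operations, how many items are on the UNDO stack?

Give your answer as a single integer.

After op 1 (type): buf='one' undo_depth=1 redo_depth=0
After op 2 (type): buf='onexyz' undo_depth=2 redo_depth=0
After op 3 (undo): buf='one' undo_depth=1 redo_depth=1
After op 4 (type): buf='onefoo' undo_depth=2 redo_depth=0
After op 5 (delete): buf='o' undo_depth=3 redo_depth=0

Answer: 3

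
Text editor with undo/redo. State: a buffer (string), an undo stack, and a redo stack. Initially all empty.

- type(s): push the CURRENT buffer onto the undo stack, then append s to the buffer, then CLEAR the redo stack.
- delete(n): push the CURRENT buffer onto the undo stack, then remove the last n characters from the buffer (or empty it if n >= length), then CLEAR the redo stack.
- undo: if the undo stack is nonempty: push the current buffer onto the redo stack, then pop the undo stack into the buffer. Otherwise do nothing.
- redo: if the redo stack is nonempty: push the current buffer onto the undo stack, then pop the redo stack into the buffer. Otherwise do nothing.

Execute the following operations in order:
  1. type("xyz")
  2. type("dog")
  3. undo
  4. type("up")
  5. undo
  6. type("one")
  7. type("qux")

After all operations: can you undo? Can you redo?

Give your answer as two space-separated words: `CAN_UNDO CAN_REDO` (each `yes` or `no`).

After op 1 (type): buf='xyz' undo_depth=1 redo_depth=0
After op 2 (type): buf='xyzdog' undo_depth=2 redo_depth=0
After op 3 (undo): buf='xyz' undo_depth=1 redo_depth=1
After op 4 (type): buf='xyzup' undo_depth=2 redo_depth=0
After op 5 (undo): buf='xyz' undo_depth=1 redo_depth=1
After op 6 (type): buf='xyzone' undo_depth=2 redo_depth=0
After op 7 (type): buf='xyzonequx' undo_depth=3 redo_depth=0

Answer: yes no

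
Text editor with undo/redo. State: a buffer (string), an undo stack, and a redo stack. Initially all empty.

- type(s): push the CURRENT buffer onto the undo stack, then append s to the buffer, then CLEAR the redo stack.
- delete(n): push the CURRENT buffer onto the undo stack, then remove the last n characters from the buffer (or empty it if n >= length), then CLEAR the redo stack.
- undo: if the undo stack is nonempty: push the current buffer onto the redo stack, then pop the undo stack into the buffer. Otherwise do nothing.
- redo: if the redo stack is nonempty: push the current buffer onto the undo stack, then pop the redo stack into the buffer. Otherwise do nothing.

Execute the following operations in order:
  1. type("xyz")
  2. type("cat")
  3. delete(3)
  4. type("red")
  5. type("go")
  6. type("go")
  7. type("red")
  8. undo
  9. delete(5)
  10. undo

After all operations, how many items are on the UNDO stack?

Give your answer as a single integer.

Answer: 6

Derivation:
After op 1 (type): buf='xyz' undo_depth=1 redo_depth=0
After op 2 (type): buf='xyzcat' undo_depth=2 redo_depth=0
After op 3 (delete): buf='xyz' undo_depth=3 redo_depth=0
After op 4 (type): buf='xyzred' undo_depth=4 redo_depth=0
After op 5 (type): buf='xyzredgo' undo_depth=5 redo_depth=0
After op 6 (type): buf='xyzredgogo' undo_depth=6 redo_depth=0
After op 7 (type): buf='xyzredgogored' undo_depth=7 redo_depth=0
After op 8 (undo): buf='xyzredgogo' undo_depth=6 redo_depth=1
After op 9 (delete): buf='xyzre' undo_depth=7 redo_depth=0
After op 10 (undo): buf='xyzredgogo' undo_depth=6 redo_depth=1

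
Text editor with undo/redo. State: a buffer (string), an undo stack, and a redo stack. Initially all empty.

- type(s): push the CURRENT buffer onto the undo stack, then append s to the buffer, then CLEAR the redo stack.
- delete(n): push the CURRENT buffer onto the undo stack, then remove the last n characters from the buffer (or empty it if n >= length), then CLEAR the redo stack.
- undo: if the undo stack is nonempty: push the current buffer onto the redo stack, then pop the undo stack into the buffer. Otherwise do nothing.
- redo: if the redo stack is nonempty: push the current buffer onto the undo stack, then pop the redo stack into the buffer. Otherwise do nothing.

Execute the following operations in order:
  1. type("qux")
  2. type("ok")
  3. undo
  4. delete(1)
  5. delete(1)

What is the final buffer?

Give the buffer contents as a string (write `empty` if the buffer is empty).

After op 1 (type): buf='qux' undo_depth=1 redo_depth=0
After op 2 (type): buf='quxok' undo_depth=2 redo_depth=0
After op 3 (undo): buf='qux' undo_depth=1 redo_depth=1
After op 4 (delete): buf='qu' undo_depth=2 redo_depth=0
After op 5 (delete): buf='q' undo_depth=3 redo_depth=0

Answer: q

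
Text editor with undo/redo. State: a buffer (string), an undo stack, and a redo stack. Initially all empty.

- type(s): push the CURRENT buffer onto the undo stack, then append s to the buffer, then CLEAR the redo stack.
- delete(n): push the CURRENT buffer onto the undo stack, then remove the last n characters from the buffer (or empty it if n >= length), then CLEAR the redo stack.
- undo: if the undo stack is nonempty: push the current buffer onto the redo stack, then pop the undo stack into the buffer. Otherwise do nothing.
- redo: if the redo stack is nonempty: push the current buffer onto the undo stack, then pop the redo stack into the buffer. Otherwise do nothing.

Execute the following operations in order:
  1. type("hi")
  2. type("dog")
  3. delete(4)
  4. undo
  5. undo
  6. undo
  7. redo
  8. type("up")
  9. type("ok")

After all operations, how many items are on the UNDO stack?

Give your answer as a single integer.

Answer: 3

Derivation:
After op 1 (type): buf='hi' undo_depth=1 redo_depth=0
After op 2 (type): buf='hidog' undo_depth=2 redo_depth=0
After op 3 (delete): buf='h' undo_depth=3 redo_depth=0
After op 4 (undo): buf='hidog' undo_depth=2 redo_depth=1
After op 5 (undo): buf='hi' undo_depth=1 redo_depth=2
After op 6 (undo): buf='(empty)' undo_depth=0 redo_depth=3
After op 7 (redo): buf='hi' undo_depth=1 redo_depth=2
After op 8 (type): buf='hiup' undo_depth=2 redo_depth=0
After op 9 (type): buf='hiupok' undo_depth=3 redo_depth=0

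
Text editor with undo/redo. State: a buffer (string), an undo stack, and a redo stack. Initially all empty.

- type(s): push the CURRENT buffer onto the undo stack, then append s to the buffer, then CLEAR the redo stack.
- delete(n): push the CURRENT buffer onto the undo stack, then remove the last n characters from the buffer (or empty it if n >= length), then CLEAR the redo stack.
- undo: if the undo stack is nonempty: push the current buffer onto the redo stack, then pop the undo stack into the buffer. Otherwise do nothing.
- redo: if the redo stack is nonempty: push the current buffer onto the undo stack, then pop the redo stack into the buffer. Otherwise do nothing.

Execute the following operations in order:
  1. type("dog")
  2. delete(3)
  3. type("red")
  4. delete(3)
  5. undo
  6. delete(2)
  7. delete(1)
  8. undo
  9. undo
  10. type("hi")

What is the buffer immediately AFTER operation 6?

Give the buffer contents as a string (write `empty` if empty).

After op 1 (type): buf='dog' undo_depth=1 redo_depth=0
After op 2 (delete): buf='(empty)' undo_depth=2 redo_depth=0
After op 3 (type): buf='red' undo_depth=3 redo_depth=0
After op 4 (delete): buf='(empty)' undo_depth=4 redo_depth=0
After op 5 (undo): buf='red' undo_depth=3 redo_depth=1
After op 6 (delete): buf='r' undo_depth=4 redo_depth=0

Answer: r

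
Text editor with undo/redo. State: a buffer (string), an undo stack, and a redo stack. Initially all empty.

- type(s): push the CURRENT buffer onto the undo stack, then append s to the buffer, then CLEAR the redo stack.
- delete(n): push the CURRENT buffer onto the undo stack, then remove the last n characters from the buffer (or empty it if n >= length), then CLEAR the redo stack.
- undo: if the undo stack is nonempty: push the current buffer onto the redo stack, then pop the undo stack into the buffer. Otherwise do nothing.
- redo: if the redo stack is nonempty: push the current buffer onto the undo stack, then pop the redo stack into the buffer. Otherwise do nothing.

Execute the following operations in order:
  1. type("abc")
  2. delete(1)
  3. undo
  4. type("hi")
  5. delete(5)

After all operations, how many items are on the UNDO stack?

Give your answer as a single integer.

After op 1 (type): buf='abc' undo_depth=1 redo_depth=0
After op 2 (delete): buf='ab' undo_depth=2 redo_depth=0
After op 3 (undo): buf='abc' undo_depth=1 redo_depth=1
After op 4 (type): buf='abchi' undo_depth=2 redo_depth=0
After op 5 (delete): buf='(empty)' undo_depth=3 redo_depth=0

Answer: 3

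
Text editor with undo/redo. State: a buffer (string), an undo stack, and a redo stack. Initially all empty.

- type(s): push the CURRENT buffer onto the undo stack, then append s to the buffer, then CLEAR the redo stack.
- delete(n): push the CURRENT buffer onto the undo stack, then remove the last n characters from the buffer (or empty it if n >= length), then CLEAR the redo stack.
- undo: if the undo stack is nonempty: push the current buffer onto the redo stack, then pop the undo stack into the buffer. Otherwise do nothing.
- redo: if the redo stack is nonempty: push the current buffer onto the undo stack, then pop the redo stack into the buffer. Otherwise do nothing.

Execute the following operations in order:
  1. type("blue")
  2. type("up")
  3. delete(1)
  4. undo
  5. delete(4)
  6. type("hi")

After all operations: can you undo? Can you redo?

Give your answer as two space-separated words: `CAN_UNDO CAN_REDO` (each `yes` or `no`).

Answer: yes no

Derivation:
After op 1 (type): buf='blue' undo_depth=1 redo_depth=0
After op 2 (type): buf='blueup' undo_depth=2 redo_depth=0
After op 3 (delete): buf='blueu' undo_depth=3 redo_depth=0
After op 4 (undo): buf='blueup' undo_depth=2 redo_depth=1
After op 5 (delete): buf='bl' undo_depth=3 redo_depth=0
After op 6 (type): buf='blhi' undo_depth=4 redo_depth=0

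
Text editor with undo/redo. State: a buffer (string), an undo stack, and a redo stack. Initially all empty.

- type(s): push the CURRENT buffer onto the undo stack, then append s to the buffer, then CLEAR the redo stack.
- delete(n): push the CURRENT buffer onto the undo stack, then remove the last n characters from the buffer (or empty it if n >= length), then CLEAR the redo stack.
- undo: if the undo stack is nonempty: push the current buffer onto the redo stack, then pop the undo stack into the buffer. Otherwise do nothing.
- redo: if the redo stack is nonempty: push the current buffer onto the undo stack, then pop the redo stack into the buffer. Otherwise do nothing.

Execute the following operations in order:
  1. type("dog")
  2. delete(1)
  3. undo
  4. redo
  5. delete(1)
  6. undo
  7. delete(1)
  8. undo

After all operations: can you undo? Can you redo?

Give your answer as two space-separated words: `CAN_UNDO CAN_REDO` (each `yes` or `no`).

After op 1 (type): buf='dog' undo_depth=1 redo_depth=0
After op 2 (delete): buf='do' undo_depth=2 redo_depth=0
After op 3 (undo): buf='dog' undo_depth=1 redo_depth=1
After op 4 (redo): buf='do' undo_depth=2 redo_depth=0
After op 5 (delete): buf='d' undo_depth=3 redo_depth=0
After op 6 (undo): buf='do' undo_depth=2 redo_depth=1
After op 7 (delete): buf='d' undo_depth=3 redo_depth=0
After op 8 (undo): buf='do' undo_depth=2 redo_depth=1

Answer: yes yes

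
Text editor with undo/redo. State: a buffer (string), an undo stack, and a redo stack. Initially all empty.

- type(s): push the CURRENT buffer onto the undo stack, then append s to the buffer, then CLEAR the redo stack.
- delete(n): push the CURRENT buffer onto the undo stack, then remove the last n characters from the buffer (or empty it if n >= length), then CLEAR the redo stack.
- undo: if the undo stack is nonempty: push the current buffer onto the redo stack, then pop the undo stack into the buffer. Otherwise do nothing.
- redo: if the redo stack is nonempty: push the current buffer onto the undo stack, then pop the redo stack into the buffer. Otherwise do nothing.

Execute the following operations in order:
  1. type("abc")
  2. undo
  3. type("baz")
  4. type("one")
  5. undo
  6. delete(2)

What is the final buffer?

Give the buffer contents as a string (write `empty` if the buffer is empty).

Answer: b

Derivation:
After op 1 (type): buf='abc' undo_depth=1 redo_depth=0
After op 2 (undo): buf='(empty)' undo_depth=0 redo_depth=1
After op 3 (type): buf='baz' undo_depth=1 redo_depth=0
After op 4 (type): buf='bazone' undo_depth=2 redo_depth=0
After op 5 (undo): buf='baz' undo_depth=1 redo_depth=1
After op 6 (delete): buf='b' undo_depth=2 redo_depth=0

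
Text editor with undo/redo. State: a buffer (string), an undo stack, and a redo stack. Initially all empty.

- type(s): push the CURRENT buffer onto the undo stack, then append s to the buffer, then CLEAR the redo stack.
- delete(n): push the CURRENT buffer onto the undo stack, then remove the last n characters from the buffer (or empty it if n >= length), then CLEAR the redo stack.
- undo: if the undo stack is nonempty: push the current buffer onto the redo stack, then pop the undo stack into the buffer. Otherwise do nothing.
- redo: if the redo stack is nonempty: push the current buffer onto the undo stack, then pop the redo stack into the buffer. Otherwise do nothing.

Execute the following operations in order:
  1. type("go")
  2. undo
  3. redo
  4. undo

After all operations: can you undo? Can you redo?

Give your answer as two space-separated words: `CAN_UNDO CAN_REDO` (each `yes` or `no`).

Answer: no yes

Derivation:
After op 1 (type): buf='go' undo_depth=1 redo_depth=0
After op 2 (undo): buf='(empty)' undo_depth=0 redo_depth=1
After op 3 (redo): buf='go' undo_depth=1 redo_depth=0
After op 4 (undo): buf='(empty)' undo_depth=0 redo_depth=1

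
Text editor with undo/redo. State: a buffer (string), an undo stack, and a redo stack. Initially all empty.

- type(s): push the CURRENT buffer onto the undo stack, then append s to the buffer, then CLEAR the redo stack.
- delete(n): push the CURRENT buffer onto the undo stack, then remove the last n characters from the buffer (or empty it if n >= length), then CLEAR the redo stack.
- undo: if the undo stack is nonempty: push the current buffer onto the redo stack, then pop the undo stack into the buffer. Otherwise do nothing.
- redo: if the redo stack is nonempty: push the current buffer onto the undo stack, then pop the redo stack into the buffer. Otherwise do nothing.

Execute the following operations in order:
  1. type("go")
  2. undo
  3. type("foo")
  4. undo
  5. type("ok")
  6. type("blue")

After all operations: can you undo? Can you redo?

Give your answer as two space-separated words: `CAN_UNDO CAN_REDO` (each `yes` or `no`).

Answer: yes no

Derivation:
After op 1 (type): buf='go' undo_depth=1 redo_depth=0
After op 2 (undo): buf='(empty)' undo_depth=0 redo_depth=1
After op 3 (type): buf='foo' undo_depth=1 redo_depth=0
After op 4 (undo): buf='(empty)' undo_depth=0 redo_depth=1
After op 5 (type): buf='ok' undo_depth=1 redo_depth=0
After op 6 (type): buf='okblue' undo_depth=2 redo_depth=0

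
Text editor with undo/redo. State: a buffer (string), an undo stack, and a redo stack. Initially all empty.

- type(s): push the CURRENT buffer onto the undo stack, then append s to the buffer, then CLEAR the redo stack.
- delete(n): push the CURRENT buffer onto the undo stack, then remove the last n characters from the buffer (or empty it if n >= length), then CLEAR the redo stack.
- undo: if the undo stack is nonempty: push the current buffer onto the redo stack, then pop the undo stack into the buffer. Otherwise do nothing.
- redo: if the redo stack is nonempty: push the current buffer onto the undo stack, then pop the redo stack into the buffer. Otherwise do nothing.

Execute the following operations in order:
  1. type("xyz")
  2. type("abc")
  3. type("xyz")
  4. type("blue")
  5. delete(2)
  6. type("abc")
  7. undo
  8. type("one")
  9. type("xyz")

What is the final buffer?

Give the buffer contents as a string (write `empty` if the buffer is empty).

After op 1 (type): buf='xyz' undo_depth=1 redo_depth=0
After op 2 (type): buf='xyzabc' undo_depth=2 redo_depth=0
After op 3 (type): buf='xyzabcxyz' undo_depth=3 redo_depth=0
After op 4 (type): buf='xyzabcxyzblue' undo_depth=4 redo_depth=0
After op 5 (delete): buf='xyzabcxyzbl' undo_depth=5 redo_depth=0
After op 6 (type): buf='xyzabcxyzblabc' undo_depth=6 redo_depth=0
After op 7 (undo): buf='xyzabcxyzbl' undo_depth=5 redo_depth=1
After op 8 (type): buf='xyzabcxyzblone' undo_depth=6 redo_depth=0
After op 9 (type): buf='xyzabcxyzblonexyz' undo_depth=7 redo_depth=0

Answer: xyzabcxyzblonexyz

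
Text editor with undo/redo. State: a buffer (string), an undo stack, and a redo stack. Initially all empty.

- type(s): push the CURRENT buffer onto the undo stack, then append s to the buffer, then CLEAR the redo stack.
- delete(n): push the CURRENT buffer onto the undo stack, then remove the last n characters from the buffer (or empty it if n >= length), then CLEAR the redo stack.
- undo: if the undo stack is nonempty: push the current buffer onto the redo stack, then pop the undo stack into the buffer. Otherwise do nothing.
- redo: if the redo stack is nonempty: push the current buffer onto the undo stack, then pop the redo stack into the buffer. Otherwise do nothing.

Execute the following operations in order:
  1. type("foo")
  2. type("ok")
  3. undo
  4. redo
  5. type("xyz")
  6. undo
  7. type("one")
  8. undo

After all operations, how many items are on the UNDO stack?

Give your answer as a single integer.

Answer: 2

Derivation:
After op 1 (type): buf='foo' undo_depth=1 redo_depth=0
After op 2 (type): buf='foook' undo_depth=2 redo_depth=0
After op 3 (undo): buf='foo' undo_depth=1 redo_depth=1
After op 4 (redo): buf='foook' undo_depth=2 redo_depth=0
After op 5 (type): buf='foookxyz' undo_depth=3 redo_depth=0
After op 6 (undo): buf='foook' undo_depth=2 redo_depth=1
After op 7 (type): buf='foookone' undo_depth=3 redo_depth=0
After op 8 (undo): buf='foook' undo_depth=2 redo_depth=1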